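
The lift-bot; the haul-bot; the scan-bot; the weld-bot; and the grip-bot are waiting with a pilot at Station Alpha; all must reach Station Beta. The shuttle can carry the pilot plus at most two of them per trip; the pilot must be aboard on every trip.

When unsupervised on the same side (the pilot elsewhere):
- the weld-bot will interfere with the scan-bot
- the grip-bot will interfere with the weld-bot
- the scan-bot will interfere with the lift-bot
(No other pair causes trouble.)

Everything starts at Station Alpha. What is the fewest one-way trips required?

Counting alone: the pilot can take at most 2 across per trip to Station Beta, so moving all 5 needs at least 3 loaded trips out, with a return between consecutive ones — at least 5 crossings.
The plan below uses exactly 5 crossings, so it is optimal:
1. Pilot goes to Station Beta with the lift-bot and the weld-bot.  [Station Alpha: the grip-bot, the haul-bot, the scan-bot | Station Beta: the lift-bot, the weld-bot]
2. Pilot goes back to Station Alpha alone.  [Station Alpha: the grip-bot, the haul-bot, the scan-bot | Station Beta: the lift-bot, the weld-bot]
3. Pilot goes to Station Beta with the haul-bot.  [Station Alpha: the grip-bot, the scan-bot | Station Beta: the haul-bot, the lift-bot, the weld-bot]
4. Pilot goes back to Station Alpha alone.  [Station Alpha: the grip-bot, the scan-bot | Station Beta: the haul-bot, the lift-bot, the weld-bot]
5. Pilot goes to Station Beta with the grip-bot and the scan-bot.  [Station Alpha: — | Station Beta: the grip-bot, the haul-bot, the lift-bot, the scan-bot, the weld-bot]

5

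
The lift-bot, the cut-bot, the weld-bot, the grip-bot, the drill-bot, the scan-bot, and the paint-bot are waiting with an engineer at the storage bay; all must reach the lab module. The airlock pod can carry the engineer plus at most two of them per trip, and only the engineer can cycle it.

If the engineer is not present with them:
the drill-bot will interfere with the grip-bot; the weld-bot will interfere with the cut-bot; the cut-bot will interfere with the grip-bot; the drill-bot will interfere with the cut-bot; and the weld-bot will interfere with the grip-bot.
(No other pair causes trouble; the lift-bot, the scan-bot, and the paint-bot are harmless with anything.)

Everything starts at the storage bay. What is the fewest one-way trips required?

Counting alone: the engineer can take at most 2 across per trip to the lab module, so moving all 7 needs at least 4 loaded trips out, with a return between consecutive ones — at least 7 crossings.
The safety rule pushes this higher. Following every safe sequence of crossings, the most of the 7 that can be at the lab module as the airlock pod arrives there on crossings 7, 9 is 5, 6 respectively — never all 7.
So no plan with fewer than 11 crossings exists, and this one achieves 11:
1. Engineer goes to the lab module with the cut-bot and the grip-bot.
2. Engineer goes back to the storage bay with the cut-bot.
3. Engineer goes to the lab module with the cut-bot and the lift-bot.
4. Engineer goes back to the storage bay with the cut-bot.
5. Engineer goes to the lab module with the cut-bot and the scan-bot.
6. Engineer goes back to the storage bay with the cut-bot.
7. Engineer goes to the lab module with the cut-bot and the paint-bot.
8. Engineer goes back to the storage bay with the cut-bot.
9. Engineer goes to the lab module with the drill-bot and the weld-bot.
10. Engineer goes back to the storage bay with the grip-bot.
11. Engineer goes to the lab module with the cut-bot and the grip-bot.

11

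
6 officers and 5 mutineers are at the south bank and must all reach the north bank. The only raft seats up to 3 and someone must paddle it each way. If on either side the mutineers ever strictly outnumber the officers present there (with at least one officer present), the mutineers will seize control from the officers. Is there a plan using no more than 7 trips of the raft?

Counting alone: each trip to the north bank takes at most 3 across and each return brings at least 1 back, so after t trips out (and t−1 returns) at most 3t − (t−1) of the 11 are across; that first reaches 11 at t = 5, so at least 9 crossings are needed.
Since 7 < 9, 7 crossings cannot be enough. (The shortest complete plan in fact takes 9:)
1. 3 mutineers → the north bank.  (the south bank: 6O 2M; the north bank: 0O 3M)
2. 1 mutineer ← the south bank.  (the south bank: 6O 3M; the north bank: 0O 2M)
3. 3 officers → the north bank.  (the south bank: 3O 3M; the north bank: 3O 2M)
4. 1 officer ← the south bank.  (the south bank: 4O 3M; the north bank: 2O 2M)
5. 2 officers and 1 mutineer → the north bank.  (the south bank: 2O 2M; the north bank: 4O 3M)
6. 1 officer ← the south bank.  (the south bank: 3O 2M; the north bank: 3O 3M)
7. 2 officers and 1 mutineer → the north bank.  (the south bank: 1O 1M; the north bank: 5O 4M)
8. 1 officer ← the south bank.  (the south bank: 2O 1M; the north bank: 4O 4M)
9. 2 officers and 1 mutineer → the north bank.  (the south bank: 0O 0M; the north bank: 6O 5M)

No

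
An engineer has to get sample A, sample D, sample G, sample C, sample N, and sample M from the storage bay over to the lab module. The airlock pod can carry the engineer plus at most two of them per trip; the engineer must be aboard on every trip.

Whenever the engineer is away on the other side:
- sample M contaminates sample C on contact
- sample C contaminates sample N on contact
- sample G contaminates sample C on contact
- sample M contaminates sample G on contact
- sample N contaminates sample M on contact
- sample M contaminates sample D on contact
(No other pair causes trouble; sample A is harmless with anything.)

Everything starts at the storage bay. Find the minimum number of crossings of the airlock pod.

9

Counting alone: the engineer can take at most 2 across per trip to the lab module, so moving all 6 needs at least 3 loaded trips out, with a return between consecutive ones — at least 5 crossings.
The safety rule pushes this higher. Following every safe sequence of crossings, the most of the 6 that can be at the lab module as the airlock pod arrives there on crossings 5, 7 is 4, 5 respectively — never all 6.
So no plan with fewer than 9 crossings exists, and this one achieves 9:
1. Engineer goes to the lab module with sample C and sample M.  [the storage bay: sample A, sample D, sample G, sample N | the lab module: sample C, sample M]
2. Engineer goes back to the storage bay with sample C.  [the storage bay: sample A, sample C, sample D, sample G, sample N | the lab module: sample M]
3. Engineer goes to the lab module with sample A and sample C.  [the storage bay: sample D, sample G, sample N | the lab module: sample A, sample C, sample M]
4. Engineer goes back to the storage bay with sample C.  [the storage bay: sample C, sample D, sample G, sample N | the lab module: sample A, sample M]
5. Engineer goes to the lab module with sample C and sample D.  [the storage bay: sample G, sample N | the lab module: sample A, sample C, sample D, sample M]
6. Engineer goes back to the storage bay with sample M.  [the storage bay: sample G, sample M, sample N | the lab module: sample A, sample C, sample D]
7. Engineer goes to the lab module with sample G and sample N.  [the storage bay: sample M | the lab module: sample A, sample C, sample D, sample G, sample N]
8. Engineer goes back to the storage bay with sample C.  [the storage bay: sample C, sample M | the lab module: sample A, sample D, sample G, sample N]
9. Engineer goes to the lab module with sample C and sample M.  [the storage bay: — | the lab module: sample A, sample C, sample D, sample G, sample M, sample N]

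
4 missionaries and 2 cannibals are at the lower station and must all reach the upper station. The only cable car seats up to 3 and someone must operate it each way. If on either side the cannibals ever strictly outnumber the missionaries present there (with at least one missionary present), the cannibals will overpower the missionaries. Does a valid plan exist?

Yes

1. 2 cannibals → the upper station.  (the lower station: 4M 0C; the upper station: 0M 2C)
2. 1 cannibal ← the lower station.  (the lower station: 4M 1C; the upper station: 0M 1C)
3. 2 missionaries and 1 cannibal → the upper station.  (the lower station: 2M 0C; the upper station: 2M 2C)
4. 1 cannibal ← the lower station.  (the lower station: 2M 1C; the upper station: 2M 1C)
5. 2 missionaries and 1 cannibal → the upper station.  (the lower station: 0M 0C; the upper station: 4M 2C)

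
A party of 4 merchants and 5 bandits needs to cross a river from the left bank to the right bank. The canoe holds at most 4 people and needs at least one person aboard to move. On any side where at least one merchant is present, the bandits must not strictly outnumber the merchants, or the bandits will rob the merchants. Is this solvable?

The bandits already outnumber the merchants at the left bank before anyone moves, so the starting position itself is disallowed.

No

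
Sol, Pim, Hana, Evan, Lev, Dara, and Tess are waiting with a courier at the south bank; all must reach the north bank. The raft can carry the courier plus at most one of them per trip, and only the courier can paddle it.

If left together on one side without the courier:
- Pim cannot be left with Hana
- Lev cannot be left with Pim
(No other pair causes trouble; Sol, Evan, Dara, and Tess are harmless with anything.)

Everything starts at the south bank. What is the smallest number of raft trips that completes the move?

15

Counting alone: the courier can take at most 1 across per trip to the north bank, so moving all 7 needs at least 7 loaded trips out, with a return between consecutive ones — at least 13 crossings.
The safety rule pushes this higher. Following every safe sequence of crossings, the most of the 7 that can be at the north bank as the raft arrives there on crossing 13 is 6 — never all 7.
So no plan with fewer than 15 crossings exists, and this one achieves 15:
1. Courier goes to the north bank with Pim.
2. Courier goes back to the south bank alone.
3. Courier goes to the north bank with Sol.
4. Courier goes back to the south bank alone.
5. Courier goes to the north bank with Hana.
6. Courier goes back to the south bank with Pim.
7. Courier goes to the north bank with Lev.
8. Courier goes back to the south bank alone.
9. Courier goes to the north bank with Evan.
10. Courier goes back to the south bank alone.
11. Courier goes to the north bank with Dara.
12. Courier goes back to the south bank alone.
13. Courier goes to the north bank with Tess.
14. Courier goes back to the south bank alone.
15. Courier goes to the north bank with Pim.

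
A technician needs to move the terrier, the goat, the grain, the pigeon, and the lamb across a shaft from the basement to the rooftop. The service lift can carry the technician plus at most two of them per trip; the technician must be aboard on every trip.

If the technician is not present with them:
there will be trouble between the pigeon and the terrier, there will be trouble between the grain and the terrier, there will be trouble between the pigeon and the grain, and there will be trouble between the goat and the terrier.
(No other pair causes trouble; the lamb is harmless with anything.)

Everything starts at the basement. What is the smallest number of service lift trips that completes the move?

Counting alone: the technician can take at most 2 across per trip to the rooftop, so moving all 5 needs at least 3 loaded trips out, with a return between consecutive ones — at least 5 crossings.
The safety rule pushes this higher. Following every safe sequence of crossings, the most of the 5 that can be at the rooftop as the service lift arrives there on crossing 5 is 4 — never all 5.
So no plan with fewer than 7 crossings exists, and this one achieves 7:
1. Technician goes to the rooftop with the grain and the terrier.  [the basement: the goat, the lamb, the pigeon | the rooftop: the grain, the terrier]
2. Technician goes back to the basement with the terrier.  [the basement: the goat, the lamb, the pigeon, the terrier | the rooftop: the grain]
3. Technician goes to the rooftop with the goat and the terrier.  [the basement: the lamb, the pigeon | the rooftop: the goat, the grain, the terrier]
4. Technician goes back to the basement with the terrier.  [the basement: the lamb, the pigeon, the terrier | the rooftop: the goat, the grain]
5. Technician goes to the rooftop with the lamb and the terrier.  [the basement: the pigeon | the rooftop: the goat, the grain, the lamb, the terrier]
6. Technician goes back to the basement with the terrier.  [the basement: the pigeon, the terrier | the rooftop: the goat, the grain, the lamb]
7. Technician goes to the rooftop with the pigeon and the terrier.  [the basement: — | the rooftop: the goat, the grain, the lamb, the pigeon, the terrier]

7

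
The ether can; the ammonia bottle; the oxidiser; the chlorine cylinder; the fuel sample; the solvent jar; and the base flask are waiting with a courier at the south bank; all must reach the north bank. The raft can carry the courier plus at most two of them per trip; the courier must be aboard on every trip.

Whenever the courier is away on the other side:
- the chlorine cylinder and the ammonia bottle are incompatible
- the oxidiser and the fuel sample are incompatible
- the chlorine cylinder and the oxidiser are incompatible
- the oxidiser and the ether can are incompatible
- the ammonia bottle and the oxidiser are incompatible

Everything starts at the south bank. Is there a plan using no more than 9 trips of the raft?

No

Counting alone: the courier can take at most 2 across per trip to the north bank, so moving all 7 needs at least 4 loaded trips out, with a return between consecutive ones — at least 7 crossings.
The safety rule pushes this higher. Following every safe sequence of crossings, the most of the 7 that can be at the north bank as the raft arrives there on crossings 7, 9 is 5, 6 respectively — never all 7.
So the move cannot be finished within 9 crossings. (The shortest complete plan takes 11:)
1. Courier goes to the north bank with the ammonia bottle and the oxidiser.  [the south bank: the base flask, the chlorine cylinder, the ether can, the fuel sample, the solvent jar | the north bank: the ammonia bottle, the oxidiser]
2. Courier goes back to the south bank with the ammonia bottle.  [the south bank: the ammonia bottle, the base flask, the chlorine cylinder, the ether can, the fuel sample, the solvent jar | the north bank: the oxidiser]
3. Courier goes to the north bank with the ammonia bottle and the ether can.  [the south bank: the base flask, the chlorine cylinder, the fuel sample, the solvent jar | the north bank: the ammonia bottle, the ether can, the oxidiser]
4. Courier goes back to the south bank with the oxidiser.  [the south bank: the base flask, the chlorine cylinder, the fuel sample, the oxidiser, the solvent jar | the north bank: the ammonia bottle, the ether can]
5. Courier goes to the north bank with the fuel sample and the oxidiser.  [the south bank: the base flask, the chlorine cylinder, the solvent jar | the north bank: the ammonia bottle, the ether can, the fuel sample, the oxidiser]
6. Courier goes back to the south bank with the oxidiser.  [the south bank: the base flask, the chlorine cylinder, the oxidiser, the solvent jar | the north bank: the ammonia bottle, the ether can, the fuel sample]
7. Courier goes to the north bank with the oxidiser and the solvent jar.  [the south bank: the base flask, the chlorine cylinder | the north bank: the ammonia bottle, the ether can, the fuel sample, the oxidiser, the solvent jar]
8. Courier goes back to the south bank with the oxidiser.  [the south bank: the base flask, the chlorine cylinder, the oxidiser | the north bank: the ammonia bottle, the ether can, the fuel sample, the solvent jar]
9. Courier goes to the north bank with the base flask and the oxidiser.  [the south bank: the chlorine cylinder | the north bank: the ammonia bottle, the base flask, the ether can, the fuel sample, the oxidiser, the solvent jar]
10. Courier goes back to the south bank with the oxidiser.  [the south bank: the chlorine cylinder, the oxidiser | the north bank: the ammonia bottle, the base flask, the ether can, the fuel sample, the solvent jar]
11. Courier goes to the north bank with the chlorine cylinder and the oxidiser.  [the south bank: — | the north bank: the ammonia bottle, the base flask, the chlorine cylinder, the ether can, the fuel sample, the oxidiser, the solvent jar]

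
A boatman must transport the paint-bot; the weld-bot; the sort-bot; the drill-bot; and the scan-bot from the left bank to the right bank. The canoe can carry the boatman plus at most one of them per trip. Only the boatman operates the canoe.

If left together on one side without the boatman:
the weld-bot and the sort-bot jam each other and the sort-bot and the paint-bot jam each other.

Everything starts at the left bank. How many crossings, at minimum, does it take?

11

Counting alone: the boatman can take at most 1 across per trip to the right bank, so moving all 5 needs at least 5 loaded trips out, with a return between consecutive ones — at least 9 crossings.
The safety rule pushes this higher. Following every safe sequence of crossings, the most of the 5 that can be at the right bank as the canoe arrives there on crossing 9 is 4 — never all 5.
So no plan with fewer than 11 crossings exists, and this one achieves 11:
1. Boatman goes to the right bank with the sort-bot.
2. Boatman goes back to the left bank alone.
3. Boatman goes to the right bank with the paint-bot.
4. Boatman goes back to the left bank with the sort-bot.
5. Boatman goes to the right bank with the weld-bot.
6. Boatman goes back to the left bank alone.
7. Boatman goes to the right bank with the drill-bot.
8. Boatman goes back to the left bank alone.
9. Boatman goes to the right bank with the scan-bot.
10. Boatman goes back to the left bank alone.
11. Boatman goes to the right bank with the sort-bot.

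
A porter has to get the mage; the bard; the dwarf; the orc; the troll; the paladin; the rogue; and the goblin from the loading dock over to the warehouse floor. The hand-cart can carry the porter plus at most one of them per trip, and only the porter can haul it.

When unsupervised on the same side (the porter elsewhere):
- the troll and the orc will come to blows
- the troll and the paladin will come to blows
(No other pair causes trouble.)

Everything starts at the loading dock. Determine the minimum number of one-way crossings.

17

Counting alone: the porter can take at most 1 across per trip to the warehouse floor, so moving all 8 needs at least 8 loaded trips out, with a return between consecutive ones — at least 15 crossings.
The safety rule pushes this higher. Following every safe sequence of crossings, the most of the 8 that can be at the warehouse floor as the hand-cart arrives there on crossing 15 is 7 — never all 8.
So no plan with fewer than 17 crossings exists, and this one achieves 17:
1. Porter goes to the warehouse floor with the troll.  [the loading dock: the bard, the dwarf, the goblin, the mage, the orc, the paladin, the rogue | the warehouse floor: the troll]
2. Porter goes back to the loading dock alone.  [the loading dock: the bard, the dwarf, the goblin, the mage, the orc, the paladin, the rogue | the warehouse floor: the troll]
3. Porter goes to the warehouse floor with the mage.  [the loading dock: the bard, the dwarf, the goblin, the orc, the paladin, the rogue | the warehouse floor: the mage, the troll]
4. Porter goes back to the loading dock alone.  [the loading dock: the bard, the dwarf, the goblin, the orc, the paladin, the rogue | the warehouse floor: the mage, the troll]
5. Porter goes to the warehouse floor with the bard.  [the loading dock: the dwarf, the goblin, the orc, the paladin, the rogue | the warehouse floor: the bard, the mage, the troll]
6. Porter goes back to the loading dock alone.  [the loading dock: the dwarf, the goblin, the orc, the paladin, the rogue | the warehouse floor: the bard, the mage, the troll]
7. Porter goes to the warehouse floor with the dwarf.  [the loading dock: the goblin, the orc, the paladin, the rogue | the warehouse floor: the bard, the dwarf, the mage, the troll]
8. Porter goes back to the loading dock alone.  [the loading dock: the goblin, the orc, the paladin, the rogue | the warehouse floor: the bard, the dwarf, the mage, the troll]
9. Porter goes to the warehouse floor with the orc.  [the loading dock: the goblin, the paladin, the rogue | the warehouse floor: the bard, the dwarf, the mage, the orc, the troll]
10. Porter goes back to the loading dock with the troll.  [the loading dock: the goblin, the paladin, the rogue, the troll | the warehouse floor: the bard, the dwarf, the mage, the orc]
11. Porter goes to the warehouse floor with the paladin.  [the loading dock: the goblin, the rogue, the troll | the warehouse floor: the bard, the dwarf, the mage, the orc, the paladin]
12. Porter goes back to the loading dock alone.  [the loading dock: the goblin, the rogue, the troll | the warehouse floor: the bard, the dwarf, the mage, the orc, the paladin]
13. Porter goes to the warehouse floor with the rogue.  [the loading dock: the goblin, the troll | the warehouse floor: the bard, the dwarf, the mage, the orc, the paladin, the rogue]
14. Porter goes back to the loading dock alone.  [the loading dock: the goblin, the troll | the warehouse floor: the bard, the dwarf, the mage, the orc, the paladin, the rogue]
15. Porter goes to the warehouse floor with the goblin.  [the loading dock: the troll | the warehouse floor: the bard, the dwarf, the goblin, the mage, the orc, the paladin, the rogue]
16. Porter goes back to the loading dock alone.  [the loading dock: the troll | the warehouse floor: the bard, the dwarf, the goblin, the mage, the orc, the paladin, the rogue]
17. Porter goes to the warehouse floor with the troll.  [the loading dock: — | the warehouse floor: the bard, the dwarf, the goblin, the mage, the orc, the paladin, the rogue, the troll]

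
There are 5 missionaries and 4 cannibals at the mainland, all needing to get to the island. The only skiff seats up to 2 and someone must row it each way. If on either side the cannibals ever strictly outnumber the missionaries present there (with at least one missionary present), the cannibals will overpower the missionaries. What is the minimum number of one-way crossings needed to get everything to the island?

15

Counting alone: each trip to the island takes at most 2 across and each return brings at least 1 back, so after t trips out (and t−1 returns) at most 2t − (t−1) of the 9 are across; that first reaches 9 at t = 8, so at least 15 crossings are needed.
The plan below uses exactly 15 crossings, so it is optimal:
1. 2 cannibals → the island.  (the mainland: 5M 2C; the island: 0M 2C)
2. 1 cannibal ← the mainland.  (the mainland: 5M 3C; the island: 0M 1C)
3. 2 cannibals → the island.  (the mainland: 5M 1C; the island: 0M 3C)
4. 1 cannibal ← the mainland.  (the mainland: 5M 2C; the island: 0M 2C)
5. 2 missionaries → the island.  (the mainland: 3M 2C; the island: 2M 2C)
6. 1 cannibal ← the mainland.  (the mainland: 3M 3C; the island: 2M 1C)
7. 1 missionary and 1 cannibal → the island.  (the mainland: 2M 2C; the island: 3M 2C)
8. 1 missionary ← the mainland.  (the mainland: 3M 2C; the island: 2M 2C)
9. 1 missionary and 1 cannibal → the island.  (the mainland: 2M 1C; the island: 3M 3C)
10. 1 cannibal ← the mainland.  (the mainland: 2M 2C; the island: 3M 2C)
11. 1 missionary and 1 cannibal → the island.  (the mainland: 1M 1C; the island: 4M 3C)
12. 1 missionary ← the mainland.  (the mainland: 2M 1C; the island: 3M 3C)
13. 1 missionary and 1 cannibal → the island.  (the mainland: 1M 0C; the island: 4M 4C)
14. 1 cannibal ← the mainland.  (the mainland: 1M 1C; the island: 4M 3C)
15. 1 missionary and 1 cannibal → the island.  (the mainland: 0M 0C; the island: 5M 4C)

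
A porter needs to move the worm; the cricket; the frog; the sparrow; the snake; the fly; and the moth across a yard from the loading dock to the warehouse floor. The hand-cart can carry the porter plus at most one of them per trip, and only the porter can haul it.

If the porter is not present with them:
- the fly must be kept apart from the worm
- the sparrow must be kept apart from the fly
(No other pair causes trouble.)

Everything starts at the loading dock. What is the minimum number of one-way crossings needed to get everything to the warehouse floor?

15

Counting alone: the porter can take at most 1 across per trip to the warehouse floor, so moving all 7 needs at least 7 loaded trips out, with a return between consecutive ones — at least 13 crossings.
The safety rule pushes this higher. Following every safe sequence of crossings, the most of the 7 that can be at the warehouse floor as the hand-cart arrives there on crossing 13 is 6 — never all 7.
So no plan with fewer than 15 crossings exists, and this one achieves 15:
1. Porter goes to the warehouse floor with the fly.  [the loading dock: the cricket, the frog, the moth, the snake, the sparrow, the worm | the warehouse floor: the fly]
2. Porter goes back to the loading dock alone.  [the loading dock: the cricket, the frog, the moth, the snake, the sparrow, the worm | the warehouse floor: the fly]
3. Porter goes to the warehouse floor with the worm.  [the loading dock: the cricket, the frog, the moth, the snake, the sparrow | the warehouse floor: the fly, the worm]
4. Porter goes back to the loading dock with the fly.  [the loading dock: the cricket, the fly, the frog, the moth, the snake, the sparrow | the warehouse floor: the worm]
5. Porter goes to the warehouse floor with the sparrow.  [the loading dock: the cricket, the fly, the frog, the moth, the snake | the warehouse floor: the sparrow, the worm]
6. Porter goes back to the loading dock alone.  [the loading dock: the cricket, the fly, the frog, the moth, the snake | the warehouse floor: the sparrow, the worm]
7. Porter goes to the warehouse floor with the cricket.  [the loading dock: the fly, the frog, the moth, the snake | the warehouse floor: the cricket, the sparrow, the worm]
8. Porter goes back to the loading dock alone.  [the loading dock: the fly, the frog, the moth, the snake | the warehouse floor: the cricket, the sparrow, the worm]
9. Porter goes to the warehouse floor with the frog.  [the loading dock: the fly, the moth, the snake | the warehouse floor: the cricket, the frog, the sparrow, the worm]
10. Porter goes back to the loading dock alone.  [the loading dock: the fly, the moth, the snake | the warehouse floor: the cricket, the frog, the sparrow, the worm]
11. Porter goes to the warehouse floor with the snake.  [the loading dock: the fly, the moth | the warehouse floor: the cricket, the frog, the snake, the sparrow, the worm]
12. Porter goes back to the loading dock alone.  [the loading dock: the fly, the moth | the warehouse floor: the cricket, the frog, the snake, the sparrow, the worm]
13. Porter goes to the warehouse floor with the moth.  [the loading dock: the fly | the warehouse floor: the cricket, the frog, the moth, the snake, the sparrow, the worm]
14. Porter goes back to the loading dock alone.  [the loading dock: the fly | the warehouse floor: the cricket, the frog, the moth, the snake, the sparrow, the worm]
15. Porter goes to the warehouse floor with the fly.  [the loading dock: — | the warehouse floor: the cricket, the fly, the frog, the moth, the snake, the sparrow, the worm]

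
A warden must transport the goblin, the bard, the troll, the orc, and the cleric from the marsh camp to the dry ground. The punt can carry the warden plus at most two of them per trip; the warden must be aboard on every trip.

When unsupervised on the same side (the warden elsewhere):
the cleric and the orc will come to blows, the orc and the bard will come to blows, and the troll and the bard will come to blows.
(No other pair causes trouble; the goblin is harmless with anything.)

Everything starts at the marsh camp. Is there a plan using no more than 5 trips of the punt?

Yes — this plan uses 5 crossings (≤ 5):
1. Warden goes to the dry ground with the bard and the orc.
2. Warden goes back to the marsh camp with the bard.
3. Warden goes to the dry ground with the goblin and the troll.
4. Warden goes back to the marsh camp alone.
5. Warden goes to the dry ground with the bard and the cleric.

Yes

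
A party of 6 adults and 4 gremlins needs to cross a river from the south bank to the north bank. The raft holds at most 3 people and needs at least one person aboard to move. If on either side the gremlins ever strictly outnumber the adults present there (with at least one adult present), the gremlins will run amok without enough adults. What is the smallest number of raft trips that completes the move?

9

Counting alone: each trip to the north bank takes at most 3 across and each return brings at least 1 back, so after t trips out (and t−1 returns) at most 3t − (t−1) of the 10 are across; that first reaches 10 at t = 5, so at least 9 crossings are needed.
The plan below uses exactly 9 crossings, so it is optimal:
1. 2 gremlins → the north bank.  (the south bank: 6A 2G; the north bank: 0A 2G)
2. 1 gremlin ← the south bank.  (the south bank: 6A 3G; the north bank: 0A 1G)
3. 3 gremlins → the north bank.  (the south bank: 6A 0G; the north bank: 0A 4G)
4. 1 gremlin ← the south bank.  (the south bank: 6A 1G; the north bank: 0A 3G)
5. 3 adults → the north bank.  (the south bank: 3A 1G; the north bank: 3A 3G)
6. 1 gremlin ← the south bank.  (the south bank: 3A 2G; the north bank: 3A 2G)
7. 1 adult and 2 gremlins → the north bank.  (the south bank: 2A 0G; the north bank: 4A 4G)
8. 1 gremlin ← the south bank.  (the south bank: 2A 1G; the north bank: 4A 3G)
9. 2 adults and 1 gremlin → the north bank.  (the south bank: 0A 0G; the north bank: 6A 4G)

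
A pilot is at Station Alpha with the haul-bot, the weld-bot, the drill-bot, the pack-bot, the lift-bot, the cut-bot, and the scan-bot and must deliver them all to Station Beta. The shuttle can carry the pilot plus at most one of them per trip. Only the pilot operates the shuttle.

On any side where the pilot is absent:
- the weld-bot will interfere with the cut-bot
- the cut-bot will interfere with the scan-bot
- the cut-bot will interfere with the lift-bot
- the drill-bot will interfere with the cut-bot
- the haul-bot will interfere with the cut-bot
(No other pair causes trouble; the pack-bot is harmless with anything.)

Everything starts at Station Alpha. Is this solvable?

Following every safe sequence of crossings from the start, the most of the 7 that can be at Station Beta as the shuttle arrives there on crossings 1, 3, 5 is 1, 2, 3 respectively; the best ever achieved is 3 of 7.
From crossing 7 on, no configuration arises that was not already reachable earlier: only 26 distinct safe configurations (who is on which side, and where the shuttle is) can ever be reached, none of them has everyone across, and every continuation just revisits them. So no valid plan exists.

No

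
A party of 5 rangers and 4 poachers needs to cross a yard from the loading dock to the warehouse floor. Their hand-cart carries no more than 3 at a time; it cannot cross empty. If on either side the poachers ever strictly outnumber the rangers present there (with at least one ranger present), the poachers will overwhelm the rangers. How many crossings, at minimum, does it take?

Counting alone: each trip to the warehouse floor takes at most 3 across and each return brings at least 1 back, so after t trips out (and t−1 returns) at most 3t − (t−1) of the 9 are across; that first reaches 9 at t = 4, so at least 7 crossings are needed.
The plan below uses exactly 7 crossings, so it is optimal:
1. 3 poachers → the warehouse floor.  (the loading dock: 5R 1P; the warehouse floor: 0R 3P)
2. 1 poacher ← the loading dock.  (the loading dock: 5R 2P; the warehouse floor: 0R 2P)
3. 3 rangers → the warehouse floor.  (the loading dock: 2R 2P; the warehouse floor: 3R 2P)
4. 1 ranger ← the loading dock.  (the loading dock: 3R 2P; the warehouse floor: 2R 2P)
5. 2 rangers and 1 poacher → the warehouse floor.  (the loading dock: 1R 1P; the warehouse floor: 4R 3P)
6. 1 ranger ← the loading dock.  (the loading dock: 2R 1P; the warehouse floor: 3R 3P)
7. 2 rangers and 1 poacher → the warehouse floor.  (the loading dock: 0R 0P; the warehouse floor: 5R 4P)

7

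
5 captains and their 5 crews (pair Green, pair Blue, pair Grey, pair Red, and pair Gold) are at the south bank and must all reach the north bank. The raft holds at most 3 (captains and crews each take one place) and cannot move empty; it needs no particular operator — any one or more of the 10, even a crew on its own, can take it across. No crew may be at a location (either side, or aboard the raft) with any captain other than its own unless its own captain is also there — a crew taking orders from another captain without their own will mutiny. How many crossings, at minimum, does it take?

11

Counting alone: each trip to the north bank takes at most 3 across and each return brings at least 1 back, so after t trips out (and t−1 returns) at most 3t − (t−1) of the 10 are across; that first reaches 10 at t = 5, so at least 9 crossings are needed.
The safety rule pushes this higher. Following every safe sequence of crossings, the most of the 10 that can be at the north bank as the raft arrives there on crossing 9 is 9 — never all 10.
So no plan with fewer than 11 crossings exists, and this one achieves 11:
1. captain Green and crew Green cross → the north bank.
2. captain Green crosses ← the south bank.
3. crew Blue, crew Grey, and crew Red cross → the north bank.
4. crew Green crosses ← the south bank.
5. captain Blue, captain Grey, and captain Red cross → the north bank.
6. captain Blue and crew Blue cross ← the south bank.
7. captain Blue, captain Gold, and captain Green cross → the north bank.
8. crew Grey crosses ← the south bank.
9. crew Blue and crew Green cross → the north bank.
10. crew Green crosses ← the south bank.
11. crew Gold, crew Green, and crew Grey cross → the north bank.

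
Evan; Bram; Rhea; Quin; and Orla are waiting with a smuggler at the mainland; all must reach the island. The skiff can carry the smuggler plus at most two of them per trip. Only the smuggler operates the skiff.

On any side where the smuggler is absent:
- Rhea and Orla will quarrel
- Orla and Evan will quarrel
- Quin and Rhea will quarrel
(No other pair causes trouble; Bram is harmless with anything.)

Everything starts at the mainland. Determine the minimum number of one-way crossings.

Counting alone: the smuggler can take at most 2 across per trip to the island, so moving all 5 needs at least 3 loaded trips out, with a return between consecutive ones — at least 5 crossings.
The plan below uses exactly 5 crossings, so it is optimal:
1. Smuggler goes to the island with Evan and Rhea.  [the mainland: Bram, Orla, Quin | the island: Evan, Rhea]
2. Smuggler goes back to the mainland alone.  [the mainland: Bram, Orla, Quin | the island: Evan, Rhea]
3. Smuggler goes to the island with Bram.  [the mainland: Orla, Quin | the island: Bram, Evan, Rhea]
4. Smuggler goes back to the mainland alone.  [the mainland: Orla, Quin | the island: Bram, Evan, Rhea]
5. Smuggler goes to the island with Orla and Quin.  [the mainland: — | the island: Bram, Evan, Orla, Quin, Rhea]

5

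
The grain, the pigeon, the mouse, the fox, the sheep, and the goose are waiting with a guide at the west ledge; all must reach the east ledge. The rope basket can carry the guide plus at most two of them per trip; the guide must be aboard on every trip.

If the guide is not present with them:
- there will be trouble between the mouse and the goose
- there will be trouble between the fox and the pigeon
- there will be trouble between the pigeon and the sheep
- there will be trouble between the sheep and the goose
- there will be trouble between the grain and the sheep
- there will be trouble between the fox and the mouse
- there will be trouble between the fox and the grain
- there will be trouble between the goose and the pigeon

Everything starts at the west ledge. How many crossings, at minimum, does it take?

impossible

Whatever the first load, the items left behind include a forbidden pair without the guide. No opening move is safe, so no plan exists.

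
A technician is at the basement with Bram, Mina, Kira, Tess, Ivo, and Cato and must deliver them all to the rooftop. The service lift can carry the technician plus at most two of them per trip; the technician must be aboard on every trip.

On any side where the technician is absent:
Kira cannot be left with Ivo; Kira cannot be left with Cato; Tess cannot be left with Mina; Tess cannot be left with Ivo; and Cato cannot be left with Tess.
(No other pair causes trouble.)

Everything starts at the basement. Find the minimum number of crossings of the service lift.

Counting alone: the technician can take at most 2 across per trip to the rooftop, so moving all 6 needs at least 3 loaded trips out, with a return between consecutive ones — at least 5 crossings.
The safety rule pushes this higher. Following every safe sequence of crossings, the most of the 6 that can be at the rooftop as the service lift arrives there on crossing 5 is 5 — never all 6.
So no plan with fewer than 7 crossings exists, and this one achieves 7:
1. Technician goes to the rooftop with Kira and Tess.
2. Technician goes back to the basement alone.
3. Technician goes to the rooftop with Bram and Mina.
4. Technician goes back to the basement with Tess.
5. Technician goes to the rooftop with Cato and Ivo.
6. Technician goes back to the basement with Kira.
7. Technician goes to the rooftop with Kira and Tess.

7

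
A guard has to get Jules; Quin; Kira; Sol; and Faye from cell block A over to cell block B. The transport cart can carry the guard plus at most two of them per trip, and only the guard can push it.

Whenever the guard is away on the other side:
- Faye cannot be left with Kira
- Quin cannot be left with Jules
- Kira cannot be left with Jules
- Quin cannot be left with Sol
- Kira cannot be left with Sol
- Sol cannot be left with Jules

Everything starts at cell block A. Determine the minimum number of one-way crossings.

impossible

Whatever the first load, the items left behind include a forbidden pair without the guard. No opening move is safe, so no plan exists.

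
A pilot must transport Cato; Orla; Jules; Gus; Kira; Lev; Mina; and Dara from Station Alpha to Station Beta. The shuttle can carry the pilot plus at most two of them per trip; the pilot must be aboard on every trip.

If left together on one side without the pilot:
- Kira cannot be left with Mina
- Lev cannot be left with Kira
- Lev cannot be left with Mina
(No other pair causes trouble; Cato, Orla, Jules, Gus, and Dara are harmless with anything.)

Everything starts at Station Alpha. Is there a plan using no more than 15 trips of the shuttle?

Yes

Yes — this plan uses 13 crossings (≤ 15):
1. Pilot goes to Station Beta with Kira and Lev.  [Station Alpha: Cato, Dara, Gus, Jules, Mina, Orla | Station Beta: Kira, Lev]
2. Pilot goes back to Station Alpha with Kira.  [Station Alpha: Cato, Dara, Gus, Jules, Kira, Mina, Orla | Station Beta: Lev]
3. Pilot goes to Station Beta with Cato and Kira.  [Station Alpha: Dara, Gus, Jules, Mina, Orla | Station Beta: Cato, Kira, Lev]
4. Pilot goes back to Station Alpha with Kira.  [Station Alpha: Dara, Gus, Jules, Kira, Mina, Orla | Station Beta: Cato, Lev]
5. Pilot goes to Station Beta with Kira and Orla.  [Station Alpha: Dara, Gus, Jules, Mina | Station Beta: Cato, Kira, Lev, Orla]
6. Pilot goes back to Station Alpha with Kira.  [Station Alpha: Dara, Gus, Jules, Kira, Mina | Station Beta: Cato, Lev, Orla]
7. Pilot goes to Station Beta with Jules and Kira.  [Station Alpha: Dara, Gus, Mina | Station Beta: Cato, Jules, Kira, Lev, Orla]
8. Pilot goes back to Station Alpha with Kira.  [Station Alpha: Dara, Gus, Kira, Mina | Station Beta: Cato, Jules, Lev, Orla]
9. Pilot goes to Station Beta with Gus and Kira.  [Station Alpha: Dara, Mina | Station Beta: Cato, Gus, Jules, Kira, Lev, Orla]
10. Pilot goes back to Station Alpha with Kira.  [Station Alpha: Dara, Kira, Mina | Station Beta: Cato, Gus, Jules, Lev, Orla]
11. Pilot goes to Station Beta with Dara and Kira.  [Station Alpha: Mina | Station Beta: Cato, Dara, Gus, Jules, Kira, Lev, Orla]
12. Pilot goes back to Station Alpha with Kira.  [Station Alpha: Kira, Mina | Station Beta: Cato, Dara, Gus, Jules, Lev, Orla]
13. Pilot goes to Station Beta with Kira and Mina.  [Station Alpha: — | Station Beta: Cato, Dara, Gus, Jules, Kira, Lev, Mina, Orla]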